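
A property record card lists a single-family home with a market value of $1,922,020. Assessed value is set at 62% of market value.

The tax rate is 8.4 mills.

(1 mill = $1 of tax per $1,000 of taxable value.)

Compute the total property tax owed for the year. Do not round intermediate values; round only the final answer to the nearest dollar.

Assessed value = $1,922,020 × 0.62 = $1,191,652.4
Tax = $1,191,652.4 × 0.0084 = $10,009.88016

$10,010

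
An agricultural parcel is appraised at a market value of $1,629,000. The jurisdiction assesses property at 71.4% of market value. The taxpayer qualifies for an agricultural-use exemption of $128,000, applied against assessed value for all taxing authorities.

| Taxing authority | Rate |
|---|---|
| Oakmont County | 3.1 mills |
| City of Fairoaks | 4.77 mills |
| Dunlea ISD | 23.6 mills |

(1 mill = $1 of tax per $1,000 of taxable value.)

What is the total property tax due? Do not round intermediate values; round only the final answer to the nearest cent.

$32,574.79

Assessed value = $1,629,000 × 0.714 = $1,163,106
Taxable value = $1,163,106 − $128,000 = $1,035,106
Oakmont County: $1,035,106 × 0.0031 = $3,208.8286
City of Fairoaks: $1,035,106 × 0.00477 = $4,937.45562
Dunlea ISD: $1,035,106 × 0.0236 = $24,428.5016
Total = $3,208.8286 + $4,937.45562 + $24,428.5016 = $32,574.78582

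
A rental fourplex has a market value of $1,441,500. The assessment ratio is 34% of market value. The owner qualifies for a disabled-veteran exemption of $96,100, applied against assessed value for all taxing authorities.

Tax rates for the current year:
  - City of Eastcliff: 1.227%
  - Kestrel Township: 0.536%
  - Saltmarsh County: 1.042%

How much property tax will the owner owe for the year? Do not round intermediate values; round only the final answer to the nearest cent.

Assessed value = $1,441,500 × 0.34 = $490,110
Taxable value = $490,110 − $96,100 = $394,010
City of Eastcliff: $394,010 × 0.01227 = $4,834.5027
Kestrel Township: $394,010 × 0.00536 = $2,111.8936
Saltmarsh County: $394,010 × 0.01042 = $4,105.5842
Total = $4,834.5027 + $2,111.8936 + $4,105.5842 = $11,051.9805

$11,051.98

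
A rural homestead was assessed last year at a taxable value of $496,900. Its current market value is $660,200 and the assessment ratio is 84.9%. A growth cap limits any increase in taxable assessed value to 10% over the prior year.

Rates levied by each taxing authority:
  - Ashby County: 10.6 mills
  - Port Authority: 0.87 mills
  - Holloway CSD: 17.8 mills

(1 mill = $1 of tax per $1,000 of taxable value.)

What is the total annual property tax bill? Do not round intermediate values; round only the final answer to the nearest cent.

Uncapped assessed value = $660,200 × 0.849 = $560,509.8
Cap limit = $496,900 × 1.1 = $546,590
Taxable assessed value = min($560,509.8, $546,590) = $546,590 (cap binds)
Ashby County: $546,590 × 0.0106 = $5,793.854
Port Authority: $546,590 × 0.00087 = $475.5333
Holloway CSD: $546,590 × 0.0178 = $9,729.302
Total = $15,998.6893

$15,998.69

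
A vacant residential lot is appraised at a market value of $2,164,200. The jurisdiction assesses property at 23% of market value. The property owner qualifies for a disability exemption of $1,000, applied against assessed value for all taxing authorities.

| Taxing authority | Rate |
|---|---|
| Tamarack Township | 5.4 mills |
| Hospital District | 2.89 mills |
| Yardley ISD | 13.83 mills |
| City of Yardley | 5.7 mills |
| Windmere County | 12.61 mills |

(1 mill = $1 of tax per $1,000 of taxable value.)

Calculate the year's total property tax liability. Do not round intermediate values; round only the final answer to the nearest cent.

$20,084.25

Assessed value = $2,164,200 × 0.23 = $497,766
Taxable value = $497,766 − $1,000 = $496,766
Tamarack Township: $496,766 × 0.0054 = $2,682.5364
Hospital District: $496,766 × 0.00289 = $1,435.65374
Yardley ISD: $496,766 × 0.01383 = $6,870.27378
City of Yardley: $496,766 × 0.0057 = $2,831.5662
Windmere County: $496,766 × 0.01261 = $6,264.21926
Total = $2,682.5364 + $1,435.65374 + $6,870.27378 + $2,831.5662 + $6,264.21926 = $20,084.24938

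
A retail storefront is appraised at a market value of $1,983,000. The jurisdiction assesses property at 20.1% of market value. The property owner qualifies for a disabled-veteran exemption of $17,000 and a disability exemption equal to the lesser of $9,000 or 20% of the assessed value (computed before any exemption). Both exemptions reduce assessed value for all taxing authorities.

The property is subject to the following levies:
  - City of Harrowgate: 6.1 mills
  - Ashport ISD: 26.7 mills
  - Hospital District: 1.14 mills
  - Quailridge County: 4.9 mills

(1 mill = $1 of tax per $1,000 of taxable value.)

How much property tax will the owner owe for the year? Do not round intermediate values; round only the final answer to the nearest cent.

Assessed value = $1,983,000 × 0.201 = $398,583
Disability exemption = min($9,000, 20% × $398,583) = min($9,000, $79,716.6) = $9,000 (dollar cap binds)
Taxable value = $398,583 − $17,000 − $9,000 = $372,583
City of Harrowgate: $372,583 × 0.0061 = $2,272.7563
Ashport ISD: $372,583 × 0.0267 = $9,947.9661
Hospital District: $372,583 × 0.00114 = $424.74462
Quailridge County: $372,583 × 0.0049 = $1,825.6567
Total = $14,471.12372

$14,471.12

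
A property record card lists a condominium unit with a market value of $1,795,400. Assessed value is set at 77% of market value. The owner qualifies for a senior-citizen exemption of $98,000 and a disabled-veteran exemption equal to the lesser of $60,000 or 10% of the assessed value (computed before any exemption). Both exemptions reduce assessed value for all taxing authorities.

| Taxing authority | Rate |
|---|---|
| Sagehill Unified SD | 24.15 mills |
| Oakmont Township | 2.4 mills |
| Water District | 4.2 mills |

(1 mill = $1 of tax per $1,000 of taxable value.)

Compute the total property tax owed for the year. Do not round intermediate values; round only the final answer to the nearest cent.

$37,652.08

Assessed value = $1,795,400 × 0.77 = $1,382,458
Disabled-veteran exemption = min($60,000, 10% × $1,382,458) = min($60,000, $138,245.8) = $60,000 (dollar cap binds)
Taxable value = $1,382,458 − $98,000 − $60,000 = $1,224,458
Sagehill Unified SD: $1,224,458 × 0.02415 = $29,570.6607
Oakmont Township: $1,224,458 × 0.0024 = $2,938.6992
Water District: $1,224,458 × 0.0042 = $5,142.7236
Total = $37,652.0835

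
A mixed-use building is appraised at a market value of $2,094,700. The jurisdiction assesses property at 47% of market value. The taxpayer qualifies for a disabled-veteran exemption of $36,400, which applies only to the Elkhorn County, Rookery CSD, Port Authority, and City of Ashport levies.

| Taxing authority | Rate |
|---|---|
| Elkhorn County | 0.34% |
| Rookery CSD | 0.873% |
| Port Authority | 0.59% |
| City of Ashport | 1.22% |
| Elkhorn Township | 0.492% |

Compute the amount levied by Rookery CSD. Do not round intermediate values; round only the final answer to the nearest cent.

Assessed value = $2,094,700 × 0.47 = $984,509
Rookery CSD taxable value = $984,509 − $36,400 = $948,109
Rookery CSD levy = $948,109 × 0.00873 = $8,276.99157

$8,276.99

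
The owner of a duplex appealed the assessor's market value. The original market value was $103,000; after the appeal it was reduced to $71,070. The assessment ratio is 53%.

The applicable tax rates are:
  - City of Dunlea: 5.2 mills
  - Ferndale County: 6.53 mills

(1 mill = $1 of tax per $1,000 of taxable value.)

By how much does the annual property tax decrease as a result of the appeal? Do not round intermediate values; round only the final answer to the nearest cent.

Old assessed value = $103,000 × 0.53 = $54,590
New assessed value = $71,070 × 0.53 = $37,667.1
Combined rate = 0.0052 + 0.00653 = 0.01173
Old tax = $54,590 × 0.01173 = $640.3407
New tax = $37,667.1 × 0.01173 = $441.835083
Reduction = $640.3407 − $441.835083 = $198.505617

$198.51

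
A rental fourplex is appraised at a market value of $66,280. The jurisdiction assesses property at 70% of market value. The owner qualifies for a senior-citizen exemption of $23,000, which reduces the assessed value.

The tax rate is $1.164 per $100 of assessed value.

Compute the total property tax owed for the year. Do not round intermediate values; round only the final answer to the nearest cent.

$272.33

Assessed value = $66,280 × 0.7 = $46,396
Taxable value = $46,396 − $23,000 = $23,396
Tax = $23,396 × 0.01164 = $272.32944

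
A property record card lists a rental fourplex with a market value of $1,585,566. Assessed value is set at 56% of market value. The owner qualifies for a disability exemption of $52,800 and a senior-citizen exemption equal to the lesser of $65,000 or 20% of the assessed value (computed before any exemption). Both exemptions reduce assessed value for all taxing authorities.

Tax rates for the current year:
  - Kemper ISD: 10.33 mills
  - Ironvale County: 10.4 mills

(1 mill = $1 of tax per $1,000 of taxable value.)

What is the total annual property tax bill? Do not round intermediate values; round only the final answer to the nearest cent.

$15,964.52

Assessed value = $1,585,566 × 0.56 = $887,916.96
Senior-citizen exemption = min($65,000, 20% × $887,916.96) = min($65,000, $177,583.392) = $65,000 (dollar cap binds)
Taxable value = $887,916.96 − $52,800 − $65,000 = $770,116.96
Kemper ISD: $770,116.96 × 0.01033 = $7,955.3081968
Ironvale County: $770,116.96 × 0.0104 = $8,009.216384
Total = $15,964.5245808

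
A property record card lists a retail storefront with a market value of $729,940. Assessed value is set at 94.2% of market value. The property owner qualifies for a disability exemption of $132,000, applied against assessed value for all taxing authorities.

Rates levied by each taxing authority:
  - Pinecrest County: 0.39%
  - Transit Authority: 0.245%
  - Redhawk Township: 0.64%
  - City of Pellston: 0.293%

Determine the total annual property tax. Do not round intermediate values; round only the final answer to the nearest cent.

$8,711.86

Assessed value = $729,940 × 0.942 = $687,603.48
Taxable value = $687,603.48 − $132,000 = $555,603.48
Pinecrest County: $555,603.48 × 0.0039 = $2,166.853572
Transit Authority: $555,603.48 × 0.00245 = $1,361.228526
Redhawk Township: $555,603.48 × 0.0064 = $3,555.862272
City of Pellston: $555,603.48 × 0.00293 = $1,627.9181964
Total = $2,166.853572 + $1,361.228526 + $3,555.862272 + $1,627.9181964 = $8,711.8625664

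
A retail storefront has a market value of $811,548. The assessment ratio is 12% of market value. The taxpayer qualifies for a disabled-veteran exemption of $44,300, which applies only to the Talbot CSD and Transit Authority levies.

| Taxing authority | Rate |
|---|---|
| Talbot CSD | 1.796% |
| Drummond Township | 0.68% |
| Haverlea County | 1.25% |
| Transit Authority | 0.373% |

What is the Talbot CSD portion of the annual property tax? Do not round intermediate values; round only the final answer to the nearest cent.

Assessed value = $811,548 × 0.12 = $97,385.76
Talbot CSD taxable value = $97,385.76 − $44,300 = $53,085.76
Talbot CSD levy = $53,085.76 × 0.01796 = $953.4202496

$953.42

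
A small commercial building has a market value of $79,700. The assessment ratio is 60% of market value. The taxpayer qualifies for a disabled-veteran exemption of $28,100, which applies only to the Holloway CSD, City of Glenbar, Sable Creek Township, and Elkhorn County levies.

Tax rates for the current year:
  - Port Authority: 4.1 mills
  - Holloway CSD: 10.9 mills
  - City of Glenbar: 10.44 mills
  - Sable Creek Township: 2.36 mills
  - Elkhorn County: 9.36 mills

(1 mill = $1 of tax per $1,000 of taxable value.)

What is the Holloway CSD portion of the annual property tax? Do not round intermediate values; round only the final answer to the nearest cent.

$214.95

Assessed value = $79,700 × 0.6 = $47,820
Holloway CSD taxable value = $47,820 − $28,100 = $19,720
Holloway CSD levy = $19,720 × 0.0109 = $214.948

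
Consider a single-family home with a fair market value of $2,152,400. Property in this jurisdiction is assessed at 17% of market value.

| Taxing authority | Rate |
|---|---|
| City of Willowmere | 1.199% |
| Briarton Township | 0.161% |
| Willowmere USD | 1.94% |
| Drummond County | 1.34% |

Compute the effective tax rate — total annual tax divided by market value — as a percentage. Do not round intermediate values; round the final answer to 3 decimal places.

0.789%

Assessed value = $2,152,400 × 0.17 = $365,908
City of Willowmere: $365,908 × 0.01199 = $4,387.23692
Briarton Township: $365,908 × 0.00161 = $589.11188
Willowmere USD: $365,908 × 0.0194 = $7,098.6152
Drummond County: $365,908 × 0.0134 = $4,903.1672
Total tax = $16,978.1312
Effective rate = $16,978.1312 ÷ $2,152,400 = 0.789% of market value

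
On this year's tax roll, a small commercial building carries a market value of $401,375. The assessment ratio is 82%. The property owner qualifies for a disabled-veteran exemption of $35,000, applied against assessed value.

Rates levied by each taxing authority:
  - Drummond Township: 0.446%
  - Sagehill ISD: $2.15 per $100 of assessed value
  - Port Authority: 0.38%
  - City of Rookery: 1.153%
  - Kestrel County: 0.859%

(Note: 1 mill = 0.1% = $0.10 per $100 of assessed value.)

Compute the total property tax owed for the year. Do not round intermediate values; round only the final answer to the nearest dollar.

Assessed value = $401,375 × 0.82 = $329,127.5
Taxable value = $329,127.5 − $35,000 = $294,127.5
Drummond Township: $294,127.5 × 0.00446 = $1,311.80865
Sagehill ISD: $294,127.5 × 0.0215 = $6,323.74125
Port Authority: $294,127.5 × 0.0038 = $1,117.6845
City of Rookery: $294,127.5 × 0.01153 = $3,391.290075
Kestrel County: $294,127.5 × 0.00859 = $2,526.555225
Total = $14,671.0797

$14,671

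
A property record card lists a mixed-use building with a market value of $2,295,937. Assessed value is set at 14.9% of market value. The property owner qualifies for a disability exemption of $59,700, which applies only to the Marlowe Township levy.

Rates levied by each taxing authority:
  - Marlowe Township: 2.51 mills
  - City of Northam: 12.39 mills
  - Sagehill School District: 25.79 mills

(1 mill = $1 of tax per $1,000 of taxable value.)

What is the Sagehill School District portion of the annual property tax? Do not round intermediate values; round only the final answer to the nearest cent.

$8,822.62

Assessed value = $2,295,937 × 0.149 = $342,094.613
Sagehill School District taxable value = $342,094.613 (exemption does not apply)
Sagehill School District levy = $342,094.613 × 0.02579 = $8,822.62006927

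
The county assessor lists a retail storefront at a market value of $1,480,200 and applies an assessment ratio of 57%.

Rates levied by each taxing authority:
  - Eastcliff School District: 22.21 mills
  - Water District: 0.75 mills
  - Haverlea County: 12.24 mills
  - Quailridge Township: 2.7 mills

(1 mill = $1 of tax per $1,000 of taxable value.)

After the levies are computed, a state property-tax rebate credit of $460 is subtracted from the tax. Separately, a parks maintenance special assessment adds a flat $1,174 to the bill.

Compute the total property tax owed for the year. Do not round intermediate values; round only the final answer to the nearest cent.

$32,690.76

Assessed value = $1,480,200 × 0.57 = $843,714
Eastcliff School District: $843,714 × 0.02221 = $18,738.88794
Water District: $843,714 × 0.00075 = $632.7855
Haverlea County: $843,714 × 0.01224 = $10,327.05936
Quailridge Township: $843,714 × 0.0027 = $2,278.0278
Levies subtotal = $31,976.7606
After credit = $31,976.7606 − $460 = $31,516.7606
Total = $31,516.7606 + $1,174 = $32,690.7606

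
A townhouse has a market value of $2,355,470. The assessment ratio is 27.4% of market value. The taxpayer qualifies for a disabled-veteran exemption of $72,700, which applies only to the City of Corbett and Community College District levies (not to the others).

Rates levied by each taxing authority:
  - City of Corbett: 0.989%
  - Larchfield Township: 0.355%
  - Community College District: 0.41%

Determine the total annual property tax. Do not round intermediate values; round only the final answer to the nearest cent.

Assessed value = $2,355,470 × 0.274 = $645,398.78
City of Corbett: ($645,398.78 − $72,700) × 0.00989 = $572,698.78 × 0.00989 = $5,663.9909342
Larchfield Township: $645,398.78 × 0.00355 = $2,291.165669
Community College District: ($645,398.78 − $72,700) × 0.0041 = $572,698.78 × 0.0041 = $2,348.064998
Total = $10,303.2216012

$10,303.22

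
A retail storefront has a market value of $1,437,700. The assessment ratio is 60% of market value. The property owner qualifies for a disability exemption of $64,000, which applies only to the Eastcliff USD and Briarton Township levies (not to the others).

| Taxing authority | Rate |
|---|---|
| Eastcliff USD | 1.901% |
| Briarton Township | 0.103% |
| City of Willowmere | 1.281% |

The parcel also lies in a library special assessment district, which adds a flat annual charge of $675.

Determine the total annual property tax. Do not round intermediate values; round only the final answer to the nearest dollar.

$27,730

Assessed value = $1,437,700 × 0.6 = $862,620
Eastcliff USD: ($862,620 − $64,000) × 0.01901 = $798,620 × 0.01901 = $15,181.7662
Briarton Township: ($862,620 − $64,000) × 0.00103 = $798,620 × 0.00103 = $822.5786
City of Willowmere: $862,620 × 0.01281 = $11,050.1622
Levies subtotal = $27,054.507
Total = $27,054.507 + $675 = $27,729.507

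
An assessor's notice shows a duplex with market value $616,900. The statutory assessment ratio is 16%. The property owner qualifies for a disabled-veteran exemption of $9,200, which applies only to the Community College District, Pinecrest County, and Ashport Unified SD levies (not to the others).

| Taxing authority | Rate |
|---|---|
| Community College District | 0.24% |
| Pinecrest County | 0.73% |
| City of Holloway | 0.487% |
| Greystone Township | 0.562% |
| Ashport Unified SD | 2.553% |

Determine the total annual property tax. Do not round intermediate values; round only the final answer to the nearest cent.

Assessed value = $616,900 × 0.16 = $98,704
Community College District: ($98,704 − $9,200) × 0.0024 = $89,504 × 0.0024 = $214.8096
Pinecrest County: ($98,704 − $9,200) × 0.0073 = $89,504 × 0.0073 = $653.3792
City of Holloway: $98,704 × 0.00487 = $480.68848
Greystone Township: $98,704 × 0.00562 = $554.71648
Ashport Unified SD: ($98,704 − $9,200) × 0.02553 = $89,504 × 0.02553 = $2,285.03712
Total = $4,188.63088

$4,188.63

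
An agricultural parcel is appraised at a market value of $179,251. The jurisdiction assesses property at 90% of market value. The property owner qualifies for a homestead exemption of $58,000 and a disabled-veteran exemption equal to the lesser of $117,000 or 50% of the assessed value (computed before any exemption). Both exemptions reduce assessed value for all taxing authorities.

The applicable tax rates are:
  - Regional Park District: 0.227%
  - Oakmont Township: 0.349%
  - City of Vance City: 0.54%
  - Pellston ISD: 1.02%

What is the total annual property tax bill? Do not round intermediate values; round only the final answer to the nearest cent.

Assessed value = $179,251 × 0.9 = $161,325.9
Disabled-veteran exemption = min($117,000, 50% × $161,325.9) = min($117,000, $80,662.95) = $80,662.95 (percentage binds)
Taxable value = $161,325.9 − $58,000 − $80,662.95 = $22,662.95
Regional Park District: $22,662.95 × 0.00227 = $51.4448965
Oakmont Township: $22,662.95 × 0.00349 = $79.0936955
City of Vance City: $22,662.95 × 0.0054 = $122.37993
Pellston ISD: $22,662.95 × 0.0102 = $231.16209
Total = $484.080612

$484.08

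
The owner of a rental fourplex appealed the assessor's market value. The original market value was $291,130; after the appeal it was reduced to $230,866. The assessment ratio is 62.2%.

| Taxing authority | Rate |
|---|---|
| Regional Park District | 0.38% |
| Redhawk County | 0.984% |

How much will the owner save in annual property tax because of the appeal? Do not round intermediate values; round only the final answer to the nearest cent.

$511.28

Old assessed value = $291,130 × 0.622 = $181,082.86
New assessed value = $230,866 × 0.622 = $143,598.652
Combined rate = 0.0038 + 0.00984 = 0.01364
Old tax = $181,082.86 × 0.01364 = $2,469.9702104
New tax = $143,598.652 × 0.01364 = $1,958.68561328
Reduction = $2,469.9702104 − $1,958.68561328 = $511.28459712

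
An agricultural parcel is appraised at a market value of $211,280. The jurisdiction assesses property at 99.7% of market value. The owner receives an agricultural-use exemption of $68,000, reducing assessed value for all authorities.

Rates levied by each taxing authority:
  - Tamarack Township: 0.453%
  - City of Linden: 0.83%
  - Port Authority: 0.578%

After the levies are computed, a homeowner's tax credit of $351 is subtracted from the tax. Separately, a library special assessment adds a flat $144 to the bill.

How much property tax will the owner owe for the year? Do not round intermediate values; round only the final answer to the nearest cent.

Assessed value = $211,280 × 0.997 = $210,646.16
Taxable value = $210,646.16 − $68,000 = $142,646.16
Tamarack Township: $142,646.16 × 0.00453 = $646.1871048
City of Linden: $142,646.16 × 0.0083 = $1,183.963128
Port Authority: $142,646.16 × 0.00578 = $824.4948048
Levies subtotal = $2,654.6450376
After credit = $2,654.6450376 − $351 = $2,303.6450376
Total = $2,303.6450376 + $144 = $2,447.6450376

$2,447.65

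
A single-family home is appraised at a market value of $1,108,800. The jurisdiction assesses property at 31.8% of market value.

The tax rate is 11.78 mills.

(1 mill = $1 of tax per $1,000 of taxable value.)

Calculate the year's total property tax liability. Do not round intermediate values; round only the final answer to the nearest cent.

$4,153.61

Assessed value = $1,108,800 × 0.318 = $352,598.4
Tax = $352,598.4 × 0.01178 = $4,153.609152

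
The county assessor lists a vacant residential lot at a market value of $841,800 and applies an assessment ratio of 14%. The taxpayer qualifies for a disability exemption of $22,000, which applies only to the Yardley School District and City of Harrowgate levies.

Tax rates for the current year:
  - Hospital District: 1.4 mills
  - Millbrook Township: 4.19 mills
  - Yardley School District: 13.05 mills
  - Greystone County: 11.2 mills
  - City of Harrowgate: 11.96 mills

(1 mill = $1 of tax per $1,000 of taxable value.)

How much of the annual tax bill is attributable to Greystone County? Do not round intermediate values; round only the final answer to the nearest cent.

Assessed value = $841,800 × 0.14 = $117,852
Greystone County taxable value = $117,852 (exemption does not apply)
Greystone County levy = $117,852 × 0.0112 = $1,319.9424

$1,319.94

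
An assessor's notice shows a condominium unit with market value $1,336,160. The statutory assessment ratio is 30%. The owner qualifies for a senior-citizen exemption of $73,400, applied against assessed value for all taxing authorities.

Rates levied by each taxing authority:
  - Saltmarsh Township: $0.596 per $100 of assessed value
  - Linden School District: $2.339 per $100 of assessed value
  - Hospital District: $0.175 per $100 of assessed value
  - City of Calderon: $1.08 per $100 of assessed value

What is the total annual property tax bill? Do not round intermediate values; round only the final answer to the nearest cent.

Assessed value = $1,336,160 × 0.3 = $400,848
Taxable value = $400,848 − $73,400 = $327,448
Saltmarsh Township: $327,448 × 0.00596 = $1,951.59008
Linden School District: $327,448 × 0.02339 = $7,659.00872
Hospital District: $327,448 × 0.00175 = $573.034
City of Calderon: $327,448 × 0.0108 = $3,536.4384
Total = $1,951.59008 + $7,659.00872 + $573.034 + $3,536.4384 = $13,720.0712

$13,720.07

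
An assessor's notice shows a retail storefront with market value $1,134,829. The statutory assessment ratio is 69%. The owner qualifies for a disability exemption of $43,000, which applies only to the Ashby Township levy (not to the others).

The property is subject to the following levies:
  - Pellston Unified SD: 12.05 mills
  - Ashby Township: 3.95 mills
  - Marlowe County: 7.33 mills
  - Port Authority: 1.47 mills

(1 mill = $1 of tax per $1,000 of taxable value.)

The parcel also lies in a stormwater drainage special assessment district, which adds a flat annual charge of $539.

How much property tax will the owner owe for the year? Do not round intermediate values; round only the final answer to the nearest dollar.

$19,788

Assessed value = $1,134,829 × 0.69 = $783,032.01
Pellston Unified SD: $783,032.01 × 0.01205 = $9,435.5357205
Ashby Township: ($783,032.01 − $43,000) × 0.00395 = $740,032.01 × 0.00395 = $2,923.1264395
Marlowe County: $783,032.01 × 0.00733 = $5,739.6246333
Port Authority: $783,032.01 × 0.00147 = $1,151.0570547
Levies subtotal = $19,249.343848
Total = $19,249.343848 + $539 = $19,788.343848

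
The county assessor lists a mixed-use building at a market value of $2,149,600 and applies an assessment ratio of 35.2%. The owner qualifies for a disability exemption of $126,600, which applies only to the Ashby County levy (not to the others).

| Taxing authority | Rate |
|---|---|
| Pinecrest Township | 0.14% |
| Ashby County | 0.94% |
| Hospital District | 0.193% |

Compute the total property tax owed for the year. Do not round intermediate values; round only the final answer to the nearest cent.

$8,442.23

Assessed value = $2,149,600 × 0.352 = $756,659.2
Pinecrest Township: $756,659.2 × 0.0014 = $1,059.32288
Ashby County: ($756,659.2 − $126,600) × 0.0094 = $630,059.2 × 0.0094 = $5,922.55648
Hospital District: $756,659.2 × 0.00193 = $1,460.352256
Total = $8,442.231616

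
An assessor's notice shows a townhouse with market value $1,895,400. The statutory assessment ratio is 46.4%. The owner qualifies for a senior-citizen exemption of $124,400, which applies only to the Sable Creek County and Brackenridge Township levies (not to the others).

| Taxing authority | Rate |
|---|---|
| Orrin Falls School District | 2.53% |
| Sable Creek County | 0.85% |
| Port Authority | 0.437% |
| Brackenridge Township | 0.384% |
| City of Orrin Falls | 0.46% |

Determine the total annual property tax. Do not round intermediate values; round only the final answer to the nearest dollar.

$39,457

Assessed value = $1,895,400 × 0.464 = $879,465.6
Orrin Falls School District: $879,465.6 × 0.0253 = $22,250.47968
Sable Creek County: ($879,465.6 − $124,400) × 0.0085 = $755,065.6 × 0.0085 = $6,418.0576
Port Authority: $879,465.6 × 0.00437 = $3,843.264672
Brackenridge Township: ($879,465.6 − $124,400) × 0.00384 = $755,065.6 × 0.00384 = $2,899.451904
City of Orrin Falls: $879,465.6 × 0.0046 = $4,045.54176
Total = $39,456.795616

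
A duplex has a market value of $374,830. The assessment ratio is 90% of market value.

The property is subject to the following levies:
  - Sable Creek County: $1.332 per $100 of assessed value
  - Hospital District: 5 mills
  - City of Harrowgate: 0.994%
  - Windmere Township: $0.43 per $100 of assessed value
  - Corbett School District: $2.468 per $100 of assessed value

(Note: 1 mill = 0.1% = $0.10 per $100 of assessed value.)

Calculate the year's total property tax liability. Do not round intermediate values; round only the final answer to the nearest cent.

Assessed value = $374,830 × 0.9 = $337,347
Sable Creek County: $337,347 × 0.01332 = $4,493.46204
Hospital District: $337,347 × 0.005 = $1,686.735
City of Harrowgate: $337,347 × 0.00994 = $3,353.22918
Windmere Township: $337,347 × 0.0043 = $1,450.5921
Corbett School District: $337,347 × 0.02468 = $8,325.72396
Total = $19,309.74228

$19,309.74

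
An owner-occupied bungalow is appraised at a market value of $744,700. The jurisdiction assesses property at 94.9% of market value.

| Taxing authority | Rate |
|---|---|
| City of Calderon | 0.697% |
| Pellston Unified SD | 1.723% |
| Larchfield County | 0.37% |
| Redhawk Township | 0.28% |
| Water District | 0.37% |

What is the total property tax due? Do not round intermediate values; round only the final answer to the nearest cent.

$24,311.18

Assessed value = $744,700 × 0.949 = $706,720.3
City of Calderon: $706,720.3 × 0.00697 = $4,925.840491
Pellston Unified SD: $706,720.3 × 0.01723 = $12,176.790769
Larchfield County: $706,720.3 × 0.0037 = $2,614.86511
Redhawk Township: $706,720.3 × 0.0028 = $1,978.81684
Water District: $706,720.3 × 0.0037 = $2,614.86511
Total = $4,925.840491 + $12,176.790769 + $2,614.86511 + $1,978.81684 + $2,614.86511 = $24,311.17832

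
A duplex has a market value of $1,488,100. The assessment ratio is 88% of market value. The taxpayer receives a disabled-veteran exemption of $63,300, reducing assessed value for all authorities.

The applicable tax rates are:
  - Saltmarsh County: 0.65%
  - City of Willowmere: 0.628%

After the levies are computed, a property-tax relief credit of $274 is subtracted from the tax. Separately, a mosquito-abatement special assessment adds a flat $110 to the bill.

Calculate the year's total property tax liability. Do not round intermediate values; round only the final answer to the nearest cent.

Assessed value = $1,488,100 × 0.88 = $1,309,528
Taxable value = $1,309,528 − $63,300 = $1,246,228
Saltmarsh County: $1,246,228 × 0.0065 = $8,100.482
City of Willowmere: $1,246,228 × 0.00628 = $7,826.31184
Levies subtotal = $15,926.79384
After credit = $15,926.79384 − $274 = $15,652.79384
Total = $15,652.79384 + $110 = $15,762.79384

$15,762.79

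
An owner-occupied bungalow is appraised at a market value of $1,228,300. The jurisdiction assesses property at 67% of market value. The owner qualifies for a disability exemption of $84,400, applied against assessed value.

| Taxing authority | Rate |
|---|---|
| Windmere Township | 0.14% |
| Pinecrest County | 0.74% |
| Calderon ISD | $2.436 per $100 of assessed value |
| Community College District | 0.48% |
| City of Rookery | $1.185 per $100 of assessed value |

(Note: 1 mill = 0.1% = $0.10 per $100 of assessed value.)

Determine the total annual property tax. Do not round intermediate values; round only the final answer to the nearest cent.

$36,787.72

Assessed value = $1,228,300 × 0.67 = $822,961
Taxable value = $822,961 − $84,400 = $738,561
Windmere Township: $738,561 × 0.0014 = $1,033.9854
Pinecrest County: $738,561 × 0.0074 = $5,465.3514
Calderon ISD: $738,561 × 0.02436 = $17,991.34596
Community College District: $738,561 × 0.0048 = $3,545.0928
City of Rookery: $738,561 × 0.01185 = $8,751.94785
Total = $36,787.72341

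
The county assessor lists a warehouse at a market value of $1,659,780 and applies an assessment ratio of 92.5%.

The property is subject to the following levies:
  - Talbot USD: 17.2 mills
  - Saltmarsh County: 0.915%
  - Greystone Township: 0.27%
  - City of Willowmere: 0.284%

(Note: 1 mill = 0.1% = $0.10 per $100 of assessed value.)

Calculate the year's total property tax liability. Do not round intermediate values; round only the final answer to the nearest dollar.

$48,961

Assessed value = $1,659,780 × 0.925 = $1,535,296.5
Talbot USD: $1,535,296.5 × 0.0172 = $26,407.0998
Saltmarsh County: $1,535,296.5 × 0.00915 = $14,047.962975
Greystone Township: $1,535,296.5 × 0.0027 = $4,145.30055
City of Willowmere: $1,535,296.5 × 0.00284 = $4,360.24206
Total = $48,960.605385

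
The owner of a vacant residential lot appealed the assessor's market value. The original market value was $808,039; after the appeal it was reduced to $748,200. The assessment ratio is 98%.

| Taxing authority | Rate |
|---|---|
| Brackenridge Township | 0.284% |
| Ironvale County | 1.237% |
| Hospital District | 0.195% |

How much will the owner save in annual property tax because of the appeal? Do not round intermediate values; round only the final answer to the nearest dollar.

$1,006

Old assessed value = $808,039 × 0.98 = $791,878.22
New assessed value = $748,200 × 0.98 = $733,236
Combined rate = 0.00284 + 0.01237 + 0.00195 = 0.01716
Old tax = $791,878.22 × 0.01716 = $13,588.6302552
New tax = $733,236 × 0.01716 = $12,582.32976
Reduction = $13,588.6302552 − $12,582.32976 = $1,006.3004952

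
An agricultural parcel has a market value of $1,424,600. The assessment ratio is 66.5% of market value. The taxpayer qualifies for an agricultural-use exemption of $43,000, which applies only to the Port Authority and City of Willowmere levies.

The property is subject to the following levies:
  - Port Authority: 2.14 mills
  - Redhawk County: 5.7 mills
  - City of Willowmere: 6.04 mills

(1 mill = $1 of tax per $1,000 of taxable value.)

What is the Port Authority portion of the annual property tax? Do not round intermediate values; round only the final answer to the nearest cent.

Assessed value = $1,424,600 × 0.665 = $947,359
Port Authority taxable value = $947,359 − $43,000 = $904,359
Port Authority levy = $904,359 × 0.00214 = $1,935.32826

$1,935.33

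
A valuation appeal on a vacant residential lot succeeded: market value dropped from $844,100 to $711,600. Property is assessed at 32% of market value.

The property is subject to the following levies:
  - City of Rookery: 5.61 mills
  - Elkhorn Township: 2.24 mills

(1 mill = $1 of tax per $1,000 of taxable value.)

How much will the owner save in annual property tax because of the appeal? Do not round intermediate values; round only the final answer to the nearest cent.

Old assessed value = $844,100 × 0.32 = $270,112
New assessed value = $711,600 × 0.32 = $227,712
Combined rate = 0.00561 + 0.00224 = 0.00785
Old tax = $270,112 × 0.00785 = $2,120.3792
New tax = $227,712 × 0.00785 = $1,787.5392
Reduction = $2,120.3792 − $1,787.5392 = $332.84

$332.84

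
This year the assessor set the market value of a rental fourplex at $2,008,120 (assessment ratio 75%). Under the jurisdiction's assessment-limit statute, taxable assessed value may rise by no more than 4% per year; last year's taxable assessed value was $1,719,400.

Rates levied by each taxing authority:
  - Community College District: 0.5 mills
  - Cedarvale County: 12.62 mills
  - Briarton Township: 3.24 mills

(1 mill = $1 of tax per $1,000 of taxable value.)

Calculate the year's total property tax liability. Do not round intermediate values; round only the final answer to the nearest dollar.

$24,640

Uncapped assessed value = $2,008,120 × 0.75 = $1,506,090
Cap limit = $1,719,400 × 1.04 = $1,788,176
Taxable assessed value = min($1,506,090, $1,788,176) = $1,506,090 (cap does not bind)
Community College District: $1,506,090 × 0.0005 = $753.045
Cedarvale County: $1,506,090 × 0.01262 = $19,006.8558
Briarton Township: $1,506,090 × 0.00324 = $4,879.7316
Total = $24,639.6324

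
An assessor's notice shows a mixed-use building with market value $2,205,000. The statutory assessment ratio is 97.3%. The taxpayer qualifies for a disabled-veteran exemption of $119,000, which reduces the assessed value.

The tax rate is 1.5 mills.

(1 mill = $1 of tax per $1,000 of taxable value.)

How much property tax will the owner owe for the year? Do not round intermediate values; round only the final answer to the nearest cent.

$3,039.70

Assessed value = $2,205,000 × 0.973 = $2,145,465
Taxable value = $2,145,465 − $119,000 = $2,026,465
Tax = $2,026,465 × 0.0015 = $3,039.6975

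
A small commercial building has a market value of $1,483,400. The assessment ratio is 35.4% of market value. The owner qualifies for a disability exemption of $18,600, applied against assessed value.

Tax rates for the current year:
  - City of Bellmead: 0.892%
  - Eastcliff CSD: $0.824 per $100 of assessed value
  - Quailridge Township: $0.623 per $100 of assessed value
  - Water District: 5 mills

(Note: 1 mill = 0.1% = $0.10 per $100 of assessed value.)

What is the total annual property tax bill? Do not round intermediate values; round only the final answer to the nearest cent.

$14,380.21

Assessed value = $1,483,400 × 0.354 = $525,123.6
Taxable value = $525,123.6 − $18,600 = $506,523.6
City of Bellmead: $506,523.6 × 0.00892 = $4,518.190512
Eastcliff CSD: $506,523.6 × 0.00824 = $4,173.754464
Quailridge Township: $506,523.6 × 0.00623 = $3,155.642028
Water District: $506,523.6 × 0.005 = $2,532.618
Total = $14,380.205004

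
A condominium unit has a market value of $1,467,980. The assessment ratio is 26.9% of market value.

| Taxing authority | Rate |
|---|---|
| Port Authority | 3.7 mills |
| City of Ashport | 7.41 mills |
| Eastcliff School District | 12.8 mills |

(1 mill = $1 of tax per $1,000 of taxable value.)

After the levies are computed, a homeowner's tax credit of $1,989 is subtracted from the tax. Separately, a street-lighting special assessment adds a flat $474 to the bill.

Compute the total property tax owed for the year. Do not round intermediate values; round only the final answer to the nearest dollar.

Assessed value = $1,467,980 × 0.269 = $394,886.62
Port Authority: $394,886.62 × 0.0037 = $1,461.080494
City of Ashport: $394,886.62 × 0.00741 = $2,926.1098542
Eastcliff School District: $394,886.62 × 0.0128 = $5,054.548736
Levies subtotal = $9,441.7390842
After credit = $9,441.7390842 − $1,989 = $7,452.7390842
Total = $7,452.7390842 + $474 = $7,926.7390842

$7,927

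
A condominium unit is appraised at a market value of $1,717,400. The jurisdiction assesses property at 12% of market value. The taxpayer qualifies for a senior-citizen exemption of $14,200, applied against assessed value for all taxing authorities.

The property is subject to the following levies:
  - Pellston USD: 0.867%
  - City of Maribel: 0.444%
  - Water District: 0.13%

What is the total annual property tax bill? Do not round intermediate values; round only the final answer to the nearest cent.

$2,765.11

Assessed value = $1,717,400 × 0.12 = $206,088
Taxable value = $206,088 − $14,200 = $191,888
Pellston USD: $191,888 × 0.00867 = $1,663.66896
City of Maribel: $191,888 × 0.00444 = $851.98272
Water District: $191,888 × 0.0013 = $249.4544
Total = $1,663.66896 + $851.98272 + $249.4544 = $2,765.10608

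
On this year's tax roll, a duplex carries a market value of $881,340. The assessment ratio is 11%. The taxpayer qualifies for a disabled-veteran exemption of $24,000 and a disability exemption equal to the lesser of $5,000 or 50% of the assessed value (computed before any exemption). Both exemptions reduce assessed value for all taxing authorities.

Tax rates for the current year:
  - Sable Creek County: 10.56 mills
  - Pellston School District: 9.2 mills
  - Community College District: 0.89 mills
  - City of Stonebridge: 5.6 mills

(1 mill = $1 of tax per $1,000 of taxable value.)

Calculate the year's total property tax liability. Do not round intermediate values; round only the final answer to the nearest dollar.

Assessed value = $881,340 × 0.11 = $96,947.4
Disability exemption = min($5,000, 50% × $96,947.4) = min($5,000, $48,473.7) = $5,000 (dollar cap binds)
Taxable value = $96,947.4 − $24,000 − $5,000 = $67,947.4
Sable Creek County: $67,947.4 × 0.01056 = $717.524544
Pellston School District: $67,947.4 × 0.0092 = $625.11608
Community College District: $67,947.4 × 0.00089 = $60.473186
City of Stonebridge: $67,947.4 × 0.0056 = $380.50544
Total = $1,783.61925

$1,784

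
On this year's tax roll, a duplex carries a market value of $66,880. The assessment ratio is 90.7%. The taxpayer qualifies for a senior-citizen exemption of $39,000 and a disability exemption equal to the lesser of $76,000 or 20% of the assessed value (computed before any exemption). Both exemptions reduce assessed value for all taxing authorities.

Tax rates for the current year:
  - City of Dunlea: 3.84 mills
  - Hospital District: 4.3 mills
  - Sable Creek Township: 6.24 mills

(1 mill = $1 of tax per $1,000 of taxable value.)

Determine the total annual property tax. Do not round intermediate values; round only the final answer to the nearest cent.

Assessed value = $66,880 × 0.907 = $60,660.16
Disability exemption = min($76,000, 20% × $60,660.16) = min($76,000, $12,132.032) = $12,132.032 (percentage binds)
Taxable value = $60,660.16 − $39,000 − $12,132.032 = $9,528.128
City of Dunlea: $9,528.128 × 0.00384 = $36.58801152
Hospital District: $9,528.128 × 0.0043 = $40.9709504
Sable Creek Township: $9,528.128 × 0.00624 = $59.45551872
Total = $137.01448064

$137.01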